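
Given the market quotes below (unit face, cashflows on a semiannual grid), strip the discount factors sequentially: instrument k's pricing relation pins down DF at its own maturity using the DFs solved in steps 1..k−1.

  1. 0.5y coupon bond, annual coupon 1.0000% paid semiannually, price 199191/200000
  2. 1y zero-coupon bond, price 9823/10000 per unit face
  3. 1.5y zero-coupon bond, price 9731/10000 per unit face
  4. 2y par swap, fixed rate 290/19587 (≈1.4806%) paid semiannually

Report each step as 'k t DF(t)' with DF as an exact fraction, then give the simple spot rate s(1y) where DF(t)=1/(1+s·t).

1 1/2 991/1000
2 1 9823/10000
3 3/2 9731/10000
4 2 971/1000
s(1y) = (1/(9823/10000) − 1)/(1) = 177/9823 ≈ 1.8019%

step 1 [0.5y] bond c/2=1/200: DF=(199191/200000 − 1/200·(0))/(1+1/200) = 991/1000 ≈ 0.991000
step 2 [1y] zero: DF = P = 9823/10000 ≈ 0.982300
step 3 [1.5y] zero: DF = P = 9731/10000 ≈ 0.973100
step 4 [2y] swap r/2=145/19587: DF=(1 − 145/19587·(0.991000+0.982300+0.973100))/(1+145/19587) = 971/1000 ≈ 0.971000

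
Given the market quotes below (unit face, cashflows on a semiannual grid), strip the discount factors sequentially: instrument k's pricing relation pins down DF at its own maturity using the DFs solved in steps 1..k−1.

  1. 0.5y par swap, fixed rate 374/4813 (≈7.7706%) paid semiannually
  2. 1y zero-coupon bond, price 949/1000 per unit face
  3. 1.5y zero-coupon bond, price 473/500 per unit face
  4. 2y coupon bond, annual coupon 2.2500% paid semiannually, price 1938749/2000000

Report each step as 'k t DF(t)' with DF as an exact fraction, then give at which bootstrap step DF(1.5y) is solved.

1 1/2 4813/5000
2 1 949/1000
3 3/2 473/500
4 2 2317/2500
DF(1.5y) is solved at step 3

step 1 [0.5y] swap r/2=187/4813: DF=(1 − 187/4813·(0))/(1+187/4813) = 4813/5000 ≈ 0.962600
step 2 [1y] zero: DF = P = 949/1000 ≈ 0.949000
step 3 [1.5y] zero: DF = P = 473/500 ≈ 0.946000
step 4 [2y] bond c/2=9/800: DF=(1938749/2000000 − 9/800·(0.962600+0.949000+0.946000))/(1+9/800) = 2317/2500 ≈ 0.926800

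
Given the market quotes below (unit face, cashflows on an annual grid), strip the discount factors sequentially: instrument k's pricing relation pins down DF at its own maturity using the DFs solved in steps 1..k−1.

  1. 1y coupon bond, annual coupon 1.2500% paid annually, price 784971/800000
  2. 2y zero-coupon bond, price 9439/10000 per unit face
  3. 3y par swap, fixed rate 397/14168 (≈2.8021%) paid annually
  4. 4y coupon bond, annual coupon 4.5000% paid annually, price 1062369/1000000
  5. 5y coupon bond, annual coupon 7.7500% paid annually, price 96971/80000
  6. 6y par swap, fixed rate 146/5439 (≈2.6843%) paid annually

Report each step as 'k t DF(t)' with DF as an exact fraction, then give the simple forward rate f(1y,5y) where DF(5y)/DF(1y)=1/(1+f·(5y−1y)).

1 1 9691/10000
2 2 9439/10000
3 3 4603/5000
4 4 4473/5000
5 5 1071/1250
6 6 427/500
f(1y,5y) = ((9691/10000)/(1071/1250) − 1)/(4) = 1123/34272 ≈ 3.2767%

step 1 [1y] bond c/1=1/80: DF=(784971/800000 − 1/80·(0))/(1+1/80) = 9691/10000 ≈ 0.969100
step 2 [2y] zero: DF = P = 9439/10000 ≈ 0.943900
step 3 [3y] swap r/1=397/14168: DF=(1 − 397/14168·(0.969100+0.943900))/(1+397/14168) = 4603/5000 ≈ 0.920600
step 4 [4y] bond c/1=9/200: DF=(1062369/1000000 − 9/200·(0.969100+0.943900+0.920600))/(1+9/200) = 4473/5000 ≈ 0.894600
step 5 [5y] bond c/1=31/400: DF=(96971/80000 − 31/400·(0.969100+0.943900+0.920600+0.894600))/(1+31/400) = 1071/1250 ≈ 0.856800
step 6 [6y] swap r/1=146/5439: DF=(1 − 146/5439·(0.969100+0.943900+0.920600+0.894600+0.856800))/(1+146/5439) = 427/500 ≈ 0.854000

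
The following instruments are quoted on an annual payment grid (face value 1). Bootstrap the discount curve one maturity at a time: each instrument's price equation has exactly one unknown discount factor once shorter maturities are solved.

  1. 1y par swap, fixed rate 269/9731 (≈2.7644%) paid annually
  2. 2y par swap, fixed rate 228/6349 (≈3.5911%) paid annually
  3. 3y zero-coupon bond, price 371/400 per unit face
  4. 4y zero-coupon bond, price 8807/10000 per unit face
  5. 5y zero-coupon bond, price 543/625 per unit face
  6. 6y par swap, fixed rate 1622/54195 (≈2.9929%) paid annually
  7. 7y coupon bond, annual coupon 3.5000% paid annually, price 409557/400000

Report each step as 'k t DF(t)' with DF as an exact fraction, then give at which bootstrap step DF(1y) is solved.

step 1 [1y] swap r/1=269/9731: DF=(1 − 269/9731·(0))/(1+269/9731) = 9731/10000 ≈ 0.973100
step 2 [2y] swap r/1=228/6349: DF=(1 − 228/6349·(0.973100))/(1+228/6349) = 2329/2500 ≈ 0.931600
step 3 [3y] zero: DF = P = 371/400 ≈ 0.927500
step 4 [4y] zero: DF = P = 8807/10000 ≈ 0.880700
step 5 [5y] zero: DF = P = 543/625 ≈ 0.868800
step 6 [6y] swap r/1=1622/54195: DF=(1 − 1622/54195·(0.973100+0.931600+0.927500+0.880700+0.868800))/(1+1622/54195) = 4189/5000 ≈ 0.837800
step 7 [7y] bond c/1=7/200: DF=(409557/400000 − 7/200·(0.973100+0.931600+0.927500+0.880700+0.868800+0.837800))/(1+7/200) = 403/500 ≈ 0.806000

1 1 9731/10000
2 2 2329/2500
3 3 371/400
4 4 8807/10000
5 5 543/625
6 6 4189/5000
7 7 403/500
DF(1y) is solved at step 1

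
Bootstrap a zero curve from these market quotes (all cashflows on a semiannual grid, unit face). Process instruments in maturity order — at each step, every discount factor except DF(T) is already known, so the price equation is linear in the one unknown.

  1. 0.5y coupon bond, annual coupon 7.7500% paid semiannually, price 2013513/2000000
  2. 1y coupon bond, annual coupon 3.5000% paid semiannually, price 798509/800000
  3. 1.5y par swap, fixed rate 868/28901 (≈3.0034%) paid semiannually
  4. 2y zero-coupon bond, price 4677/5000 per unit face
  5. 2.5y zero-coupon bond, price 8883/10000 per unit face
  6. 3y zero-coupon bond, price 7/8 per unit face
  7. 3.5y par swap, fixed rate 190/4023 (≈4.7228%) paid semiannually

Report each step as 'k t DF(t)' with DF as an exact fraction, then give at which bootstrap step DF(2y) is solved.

step 1 [0.5y] bond c/2=31/800: DF=(2013513/2000000 − 31/800·(0))/(1+31/800) = 2423/2500 ≈ 0.969200
step 2 [1y] bond c/2=7/400: DF=(798509/800000 − 7/400·(0.969200))/(1+7/400) = 9643/10000 ≈ 0.964300
step 3 [1.5y] swap r/2=434/28901: DF=(1 − 434/28901·(0.969200+0.964300))/(1+434/28901) = 4783/5000 ≈ 0.956600
step 4 [2y] zero: DF = P = 4677/5000 ≈ 0.935400
step 5 [2.5y] zero: DF = P = 8883/10000 ≈ 0.888300
step 6 [3y] zero: DF = P = 7/8 ≈ 0.875000
step 7 [3.5y] swap r/2=95/4023: DF=(1 − 95/4023·(0.969200+0.964300+0.956600+0.935400+0.888300+0.875000))/(1+95/4023) = 106/125 ≈ 0.848000

1 1/2 2423/2500
2 1 9643/10000
3 3/2 4783/5000
4 2 4677/5000
5 5/2 8883/10000
6 3 7/8
7 7/2 106/125
DF(2y) is solved at step 4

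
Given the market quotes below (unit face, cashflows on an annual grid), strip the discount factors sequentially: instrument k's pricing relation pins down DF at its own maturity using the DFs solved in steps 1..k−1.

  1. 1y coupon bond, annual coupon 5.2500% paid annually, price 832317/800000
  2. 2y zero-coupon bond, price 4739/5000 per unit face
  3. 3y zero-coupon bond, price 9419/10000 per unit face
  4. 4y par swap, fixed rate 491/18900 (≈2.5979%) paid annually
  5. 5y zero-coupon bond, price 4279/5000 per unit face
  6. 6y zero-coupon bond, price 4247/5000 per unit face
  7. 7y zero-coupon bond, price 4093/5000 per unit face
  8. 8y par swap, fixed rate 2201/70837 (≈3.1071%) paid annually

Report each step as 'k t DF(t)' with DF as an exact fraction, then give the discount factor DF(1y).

1 1 1977/2000
2 2 4739/5000
3 3 9419/10000
4 4 4509/5000
5 5 4279/5000
6 6 4247/5000
7 7 4093/5000
8 8 7799/10000
DF(1y) = 1977/2000 ≈ 0.988500

step 1 [1y] bond c/1=21/400: DF=(832317/800000 − 21/400·(0))/(1+21/400) = 1977/2000 ≈ 0.988500
step 2 [2y] zero: DF = P = 4739/5000 ≈ 0.947800
step 3 [3y] zero: DF = P = 9419/10000 ≈ 0.941900
step 4 [4y] swap r/1=491/18900: DF=(1 − 491/18900·(0.988500+0.947800+0.941900))/(1+491/18900) = 4509/5000 ≈ 0.901800
step 5 [5y] zero: DF = P = 4279/5000 ≈ 0.855800
step 6 [6y] zero: DF = P = 4247/5000 ≈ 0.849400
step 7 [7y] zero: DF = P = 4093/5000 ≈ 0.818600
step 8 [8y] swap r/1=2201/70837: DF=(1 − 2201/70837·(0.988500+0.947800+0.941900+0.901800+0.855800+0.849400+0.818600))/(1+2201/70837) = 7799/10000 ≈ 0.779900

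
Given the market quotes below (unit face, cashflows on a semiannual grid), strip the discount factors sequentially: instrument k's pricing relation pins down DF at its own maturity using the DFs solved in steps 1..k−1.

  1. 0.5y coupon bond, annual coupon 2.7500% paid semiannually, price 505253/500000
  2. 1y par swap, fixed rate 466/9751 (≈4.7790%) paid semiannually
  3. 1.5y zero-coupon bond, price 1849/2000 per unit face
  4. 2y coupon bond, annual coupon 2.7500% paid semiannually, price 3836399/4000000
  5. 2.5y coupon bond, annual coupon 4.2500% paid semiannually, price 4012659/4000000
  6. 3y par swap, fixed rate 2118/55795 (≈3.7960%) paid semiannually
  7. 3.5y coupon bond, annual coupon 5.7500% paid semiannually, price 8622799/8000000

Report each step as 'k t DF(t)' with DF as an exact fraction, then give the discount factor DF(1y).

1 1/2 623/625
2 1 4767/5000
3 3/2 1849/2000
4 2 9071/10000
5 5/2 2259/2500
6 3 8941/10000
7 7/2 4459/5000
DF(1y) = 4767/5000 ≈ 0.953400

step 1 [0.5y] bond c/2=11/800: DF=(505253/500000 − 11/800·(0))/(1+11/800) = 623/625 ≈ 0.996800
step 2 [1y] swap r/2=233/9751: DF=(1 − 233/9751·(0.996800))/(1+233/9751) = 4767/5000 ≈ 0.953400
step 3 [1.5y] zero: DF = P = 1849/2000 ≈ 0.924500
step 4 [2y] bond c/2=11/800: DF=(3836399/4000000 − 11/800·(0.996800+0.953400+0.924500))/(1+11/800) = 9071/10000 ≈ 0.907100
step 5 [2.5y] bond c/2=17/800: DF=(4012659/4000000 − 17/800·(0.996800+0.953400+0.924500+0.907100))/(1+17/800) = 2259/2500 ≈ 0.903600
step 6 [3y] swap r/2=1059/55795: DF=(1 − 1059/55795·(0.996800+0.953400+0.924500+0.907100+0.903600))/(1+1059/55795) = 8941/10000 ≈ 0.894100
step 7 [3.5y] bond c/2=23/800: DF=(8622799/8000000 − 23/800·(0.996800+0.953400+0.924500+0.907100+0.903600+0.894100))/(1+23/800) = 4459/5000 ≈ 0.891800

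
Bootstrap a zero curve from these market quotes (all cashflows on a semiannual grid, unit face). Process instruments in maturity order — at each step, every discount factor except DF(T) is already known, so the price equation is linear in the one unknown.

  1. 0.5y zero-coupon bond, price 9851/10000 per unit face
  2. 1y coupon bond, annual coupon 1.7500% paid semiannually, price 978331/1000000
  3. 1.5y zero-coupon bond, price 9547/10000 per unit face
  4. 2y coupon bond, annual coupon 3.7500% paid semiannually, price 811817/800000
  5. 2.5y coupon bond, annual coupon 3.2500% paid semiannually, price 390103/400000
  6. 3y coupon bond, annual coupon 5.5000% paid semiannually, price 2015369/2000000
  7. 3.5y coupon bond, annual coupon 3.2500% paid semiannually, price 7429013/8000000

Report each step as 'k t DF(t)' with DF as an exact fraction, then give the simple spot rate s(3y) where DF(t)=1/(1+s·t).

step 1 [0.5y] zero: DF = P = 9851/10000 ≈ 0.985100
step 2 [1y] bond c/2=7/800: DF=(978331/1000000 − 7/800·(0.985100))/(1+7/800) = 9613/10000 ≈ 0.961300
step 3 [1.5y] zero: DF = P = 9547/10000 ≈ 0.954700
step 4 [2y] bond c/2=3/160: DF=(811817/800000 − 3/160·(0.985100+0.961300+0.954700))/(1+3/160) = 9427/10000 ≈ 0.942700
step 5 [2.5y] bond c/2=13/800: DF=(390103/400000 − 13/800·(0.985100+0.961300+0.954700+0.942700))/(1+13/800) = 4491/5000 ≈ 0.898200
step 6 [3y] bond c/2=11/400: DF=(2015369/2000000 − 11/400·(0.985100+0.961300+0.954700+0.942700+0.898200))/(1+11/400) = 4269/5000 ≈ 0.853800
step 7 [3.5y] bond c/2=13/800: DF=(7429013/8000000 − 13/800·(0.985100+0.961300+0.954700+0.942700+0.898200+0.853800))/(1+13/800) = 8243/10000 ≈ 0.824300

1 1/2 9851/10000
2 1 9613/10000
3 3/2 9547/10000
4 2 9427/10000
5 5/2 4491/5000
6 3 4269/5000
7 7/2 8243/10000
s(3y) = (1/(4269/5000) − 1)/(3) = 731/12807 ≈ 5.7078%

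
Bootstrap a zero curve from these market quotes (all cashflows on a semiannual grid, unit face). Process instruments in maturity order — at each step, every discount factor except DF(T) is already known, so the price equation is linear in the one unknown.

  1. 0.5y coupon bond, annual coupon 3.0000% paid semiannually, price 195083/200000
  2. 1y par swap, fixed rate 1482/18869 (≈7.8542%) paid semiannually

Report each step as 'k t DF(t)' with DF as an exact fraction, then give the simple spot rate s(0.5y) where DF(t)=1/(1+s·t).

step 1 [0.5y] bond c/2=3/200: DF=(195083/200000 − 3/200·(0))/(1+3/200) = 961/1000 ≈ 0.961000
step 2 [1y] swap r/2=741/18869: DF=(1 − 741/18869·(0.961000))/(1+741/18869) = 9259/10000 ≈ 0.925900

1 1/2 961/1000
2 1 9259/10000
s(0.5y) = (1/(961/1000) − 1)/(1/2) = 78/961 ≈ 8.1165%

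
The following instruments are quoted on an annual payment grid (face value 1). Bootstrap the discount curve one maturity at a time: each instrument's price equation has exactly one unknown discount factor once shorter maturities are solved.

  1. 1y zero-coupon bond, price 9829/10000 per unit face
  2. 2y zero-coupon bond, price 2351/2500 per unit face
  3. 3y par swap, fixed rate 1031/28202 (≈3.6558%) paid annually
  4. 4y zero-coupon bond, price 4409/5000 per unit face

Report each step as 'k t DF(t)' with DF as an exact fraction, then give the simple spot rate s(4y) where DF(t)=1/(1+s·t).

step 1 [1y] zero: DF = P = 9829/10000 ≈ 0.982900
step 2 [2y] zero: DF = P = 2351/2500 ≈ 0.940400
step 3 [3y] swap r/1=1031/28202: DF=(1 − 1031/28202·(0.982900+0.940400))/(1+1031/28202) = 8969/10000 ≈ 0.896900
step 4 [4y] zero: DF = P = 4409/5000 ≈ 0.881800

1 1 9829/10000
2 2 2351/2500
3 3 8969/10000
4 4 4409/5000
s(4y) = (1/(4409/5000) − 1)/(4) = 591/17636 ≈ 3.3511%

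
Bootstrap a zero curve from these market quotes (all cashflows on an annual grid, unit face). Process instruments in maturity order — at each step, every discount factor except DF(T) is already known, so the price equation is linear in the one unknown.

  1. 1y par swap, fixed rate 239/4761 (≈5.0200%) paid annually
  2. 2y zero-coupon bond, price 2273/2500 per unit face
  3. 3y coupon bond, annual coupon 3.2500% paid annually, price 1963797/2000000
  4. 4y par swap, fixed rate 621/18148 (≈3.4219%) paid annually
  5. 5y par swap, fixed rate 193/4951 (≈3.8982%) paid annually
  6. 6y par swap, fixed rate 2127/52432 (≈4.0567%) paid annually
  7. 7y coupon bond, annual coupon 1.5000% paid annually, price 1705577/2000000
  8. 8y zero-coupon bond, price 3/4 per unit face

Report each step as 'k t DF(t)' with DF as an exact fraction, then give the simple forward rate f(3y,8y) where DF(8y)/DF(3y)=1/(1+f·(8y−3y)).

1 1 4761/5000
2 2 2273/2500
3 3 2231/2500
4 4 4379/5000
5 5 8263/10000
6 6 7873/10000
7 7 7627/10000
8 8 3/4
f(3y,8y) = ((2231/2500)/(3/4) − 1)/(5) = 356/9375 ≈ 3.7973%

step 1 [1y] swap r/1=239/4761: DF=(1 − 239/4761·(0))/(1+239/4761) = 4761/5000 ≈ 0.952200
step 2 [2y] zero: DF = P = 2273/2500 ≈ 0.909200
step 3 [3y] bond c/1=13/400: DF=(1963797/2000000 − 13/400·(0.952200+0.909200))/(1+13/400) = 2231/2500 ≈ 0.892400
step 4 [4y] swap r/1=621/18148: DF=(1 − 621/18148·(0.952200+0.909200+0.892400))/(1+621/18148) = 4379/5000 ≈ 0.875800
step 5 [5y] swap r/1=193/4951: DF=(1 − 193/4951·(0.952200+0.909200+0.892400+0.875800))/(1+193/4951) = 8263/10000 ≈ 0.826300
step 6 [6y] swap r/1=2127/52432: DF=(1 − 2127/52432·(0.952200+0.909200+0.892400+0.875800+0.826300))/(1+2127/52432) = 7873/10000 ≈ 0.787300
step 7 [7y] bond c/1=3/200: DF=(1705577/2000000 − 3/200·(0.952200+0.909200+0.892400+0.875800+0.826300+0.787300))/(1+3/200) = 7627/10000 ≈ 0.762700
step 8 [8y] zero: DF = P = 3/4 ≈ 0.750000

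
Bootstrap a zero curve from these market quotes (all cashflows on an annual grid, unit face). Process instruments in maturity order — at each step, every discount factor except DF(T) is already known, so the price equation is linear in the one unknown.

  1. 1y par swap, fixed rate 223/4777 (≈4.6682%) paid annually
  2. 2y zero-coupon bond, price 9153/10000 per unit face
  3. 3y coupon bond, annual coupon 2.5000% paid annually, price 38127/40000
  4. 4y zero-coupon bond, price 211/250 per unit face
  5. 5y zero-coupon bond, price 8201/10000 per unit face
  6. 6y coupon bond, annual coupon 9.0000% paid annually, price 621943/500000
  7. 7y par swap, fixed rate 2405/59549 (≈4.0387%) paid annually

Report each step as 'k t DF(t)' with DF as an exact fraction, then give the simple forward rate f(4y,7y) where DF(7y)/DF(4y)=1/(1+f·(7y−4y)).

step 1 [1y] swap r/1=223/4777: DF=(1 − 223/4777·(0))/(1+223/4777) = 4777/5000 ≈ 0.955400
step 2 [2y] zero: DF = P = 9153/10000 ≈ 0.915300
step 3 [3y] bond c/1=1/40: DF=(38127/40000 − 1/40·(0.955400+0.915300))/(1+1/40) = 8843/10000 ≈ 0.884300
step 4 [4y] zero: DF = P = 211/250 ≈ 0.844000
step 5 [5y] zero: DF = P = 8201/10000 ≈ 0.820100
step 6 [6y] bond c/1=9/100: DF=(621943/500000 − 9/100·(0.955400+0.915300+0.884300+0.844000+0.820100))/(1+9/100) = 7763/10000 ≈ 0.776300
step 7 [7y] swap r/1=2405/59549: DF=(1 − 2405/59549·(0.955400+0.915300+0.884300+0.844000+0.820100+0.776300))/(1+2405/59549) = 1519/2000 ≈ 0.759500

1 1 4777/5000
2 2 9153/10000
3 3 8843/10000
4 4 211/250
5 5 8201/10000
6 6 7763/10000
7 7 1519/2000
f(4y,7y) = ((211/250)/(1519/2000) − 1)/(3) = 169/4557 ≈ 3.7086%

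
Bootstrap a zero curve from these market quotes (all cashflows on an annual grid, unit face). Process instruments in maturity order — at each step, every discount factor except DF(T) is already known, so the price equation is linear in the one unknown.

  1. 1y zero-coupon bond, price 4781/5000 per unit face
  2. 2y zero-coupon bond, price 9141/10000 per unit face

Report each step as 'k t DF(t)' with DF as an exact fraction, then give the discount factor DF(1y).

1 1 4781/5000
2 2 9141/10000
DF(1y) = 4781/5000 ≈ 0.956200

step 1 [1y] zero: DF = P = 4781/5000 ≈ 0.956200
step 2 [2y] zero: DF = P = 9141/10000 ≈ 0.914100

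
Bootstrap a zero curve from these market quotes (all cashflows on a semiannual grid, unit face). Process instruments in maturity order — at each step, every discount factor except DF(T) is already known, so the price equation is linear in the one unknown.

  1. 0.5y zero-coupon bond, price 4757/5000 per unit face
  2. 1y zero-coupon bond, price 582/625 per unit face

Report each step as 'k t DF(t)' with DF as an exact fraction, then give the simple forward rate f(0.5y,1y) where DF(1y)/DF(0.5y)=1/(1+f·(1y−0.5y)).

step 1 [0.5y] zero: DF = P = 4757/5000 ≈ 0.951400
step 2 [1y] zero: DF = P = 582/625 ≈ 0.931200

1 1/2 4757/5000
2 1 582/625
f(0.5y,1y) = ((4757/5000)/(582/625) − 1)/(1/2) = 101/2328 ≈ 4.3385%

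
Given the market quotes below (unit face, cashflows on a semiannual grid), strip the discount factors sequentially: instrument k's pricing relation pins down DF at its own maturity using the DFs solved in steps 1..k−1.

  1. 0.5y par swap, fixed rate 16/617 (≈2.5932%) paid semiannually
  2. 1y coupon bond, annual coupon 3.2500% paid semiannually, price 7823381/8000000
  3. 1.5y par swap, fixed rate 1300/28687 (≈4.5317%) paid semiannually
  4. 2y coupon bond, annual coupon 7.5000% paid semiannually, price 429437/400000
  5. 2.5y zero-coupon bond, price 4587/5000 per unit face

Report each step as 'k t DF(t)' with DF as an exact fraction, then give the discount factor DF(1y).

step 1 [0.5y] swap r/2=8/617: DF=(1 − 8/617·(0))/(1+8/617) = 617/625 ≈ 0.987200
step 2 [1y] bond c/2=13/800: DF=(7823381/8000000 − 13/800·(0.987200))/(1+13/800) = 1893/2000 ≈ 0.946500
step 3 [1.5y] swap r/2=650/28687: DF=(1 − 650/28687·(0.987200+0.946500))/(1+650/28687) = 187/200 ≈ 0.935000
step 4 [2y] bond c/2=3/80: DF=(429437/400000 − 3/80·(0.987200+0.946500+0.935000))/(1+3/80) = 9311/10000 ≈ 0.931100
step 5 [2.5y] zero: DF = P = 4587/5000 ≈ 0.917400

1 1/2 617/625
2 1 1893/2000
3 3/2 187/200
4 2 9311/10000
5 5/2 4587/5000
DF(1y) = 1893/2000 ≈ 0.946500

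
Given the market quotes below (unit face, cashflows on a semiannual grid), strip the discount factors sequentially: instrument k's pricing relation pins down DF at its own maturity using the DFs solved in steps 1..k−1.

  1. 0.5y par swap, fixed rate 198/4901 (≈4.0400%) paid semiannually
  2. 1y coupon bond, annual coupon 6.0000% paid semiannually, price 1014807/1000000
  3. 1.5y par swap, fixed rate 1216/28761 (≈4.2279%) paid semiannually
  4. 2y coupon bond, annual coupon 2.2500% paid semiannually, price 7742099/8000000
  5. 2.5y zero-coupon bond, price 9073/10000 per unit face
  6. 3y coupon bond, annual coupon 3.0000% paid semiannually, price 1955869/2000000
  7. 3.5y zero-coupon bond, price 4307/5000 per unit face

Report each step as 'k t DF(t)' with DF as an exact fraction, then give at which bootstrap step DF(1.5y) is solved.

step 1 [0.5y] swap r/2=99/4901: DF=(1 − 99/4901·(0))/(1+99/4901) = 4901/5000 ≈ 0.980200
step 2 [1y] bond c/2=3/100: DF=(1014807/1000000 − 3/100·(0.980200))/(1+3/100) = 9567/10000 ≈ 0.956700
step 3 [1.5y] swap r/2=608/28761: DF=(1 − 608/28761·(0.980200+0.956700))/(1+608/28761) = 587/625 ≈ 0.939200
step 4 [2y] bond c/2=9/800: DF=(7742099/8000000 − 9/800·(0.980200+0.956700+0.939200))/(1+9/800) = 37/40 ≈ 0.925000
step 5 [2.5y] zero: DF = P = 9073/10000 ≈ 0.907300
step 6 [3y] bond c/2=3/200: DF=(1955869/2000000 − 3/200·(0.980200+0.956700+0.939200+0.925000+0.907300))/(1+3/200) = 8939/10000 ≈ 0.893900
step 7 [3.5y] zero: DF = P = 4307/5000 ≈ 0.861400

1 1/2 4901/5000
2 1 9567/10000
3 3/2 587/625
4 2 37/40
5 5/2 9073/10000
6 3 8939/10000
7 7/2 4307/5000
DF(1.5y) is solved at step 3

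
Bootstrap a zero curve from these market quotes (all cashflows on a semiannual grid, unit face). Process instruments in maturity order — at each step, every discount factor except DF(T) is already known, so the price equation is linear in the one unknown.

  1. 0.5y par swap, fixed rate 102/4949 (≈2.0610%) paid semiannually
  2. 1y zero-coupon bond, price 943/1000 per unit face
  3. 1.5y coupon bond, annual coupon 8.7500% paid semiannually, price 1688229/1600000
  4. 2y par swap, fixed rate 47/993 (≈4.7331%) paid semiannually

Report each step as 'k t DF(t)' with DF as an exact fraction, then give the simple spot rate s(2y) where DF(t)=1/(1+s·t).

step 1 [0.5y] swap r/2=51/4949: DF=(1 − 51/4949·(0))/(1+51/4949) = 4949/5000 ≈ 0.989800
step 2 [1y] zero: DF = P = 943/1000 ≈ 0.943000
step 3 [1.5y] bond c/2=7/160: DF=(1688229/1600000 − 7/160·(0.989800+0.943000))/(1+7/160) = 9299/10000 ≈ 0.929900
step 4 [2y] swap r/2=47/1986: DF=(1 − 47/1986·(0.989800+0.943000+0.929900))/(1+47/1986) = 9107/10000 ≈ 0.910700

1 1/2 4949/5000
2 1 943/1000
3 3/2 9299/10000
4 2 9107/10000
s(2y) = (1/(9107/10000) − 1)/(2) = 893/18214 ≈ 4.9028%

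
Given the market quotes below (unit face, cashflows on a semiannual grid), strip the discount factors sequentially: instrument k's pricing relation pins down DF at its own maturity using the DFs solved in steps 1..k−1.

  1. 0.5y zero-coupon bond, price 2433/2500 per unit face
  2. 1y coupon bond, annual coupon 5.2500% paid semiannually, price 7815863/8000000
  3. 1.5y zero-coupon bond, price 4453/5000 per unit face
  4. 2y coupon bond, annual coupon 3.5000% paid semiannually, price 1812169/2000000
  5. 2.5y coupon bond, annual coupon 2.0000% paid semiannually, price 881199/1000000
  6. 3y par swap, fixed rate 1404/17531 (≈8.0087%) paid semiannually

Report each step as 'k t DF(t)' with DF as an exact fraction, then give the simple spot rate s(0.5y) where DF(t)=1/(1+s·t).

1 1/2 2433/2500
2 1 9271/10000
3 3/2 4453/5000
4 2 337/400
5 5/2 1673/2000
6 3 3947/5000
s(0.5y) = (1/(2433/2500) − 1)/(1/2) = 134/2433 ≈ 5.5076%

step 1 [0.5y] zero: DF = P = 2433/2500 ≈ 0.973200
step 2 [1y] bond c/2=21/800: DF=(7815863/8000000 − 21/800·(0.973200))/(1+21/800) = 9271/10000 ≈ 0.927100
step 3 [1.5y] zero: DF = P = 4453/5000 ≈ 0.890600
step 4 [2y] bond c/2=7/400: DF=(1812169/2000000 − 7/400·(0.973200+0.927100+0.890600))/(1+7/400) = 337/400 ≈ 0.842500
step 5 [2.5y] bond c/2=1/100: DF=(881199/1000000 − 1/100·(0.973200+0.927100+0.890600+0.842500))/(1+1/100) = 1673/2000 ≈ 0.836500
step 6 [3y] swap r/2=702/17531: DF=(1 − 702/17531·(0.973200+0.927100+0.890600+0.842500+0.836500))/(1+702/17531) = 3947/5000 ≈ 0.789400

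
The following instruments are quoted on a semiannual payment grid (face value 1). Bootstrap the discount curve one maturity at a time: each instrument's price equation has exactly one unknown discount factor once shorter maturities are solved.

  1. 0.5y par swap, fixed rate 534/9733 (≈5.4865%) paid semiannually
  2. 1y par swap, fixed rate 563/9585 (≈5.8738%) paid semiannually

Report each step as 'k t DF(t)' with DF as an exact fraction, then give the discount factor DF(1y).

1 1/2 9733/10000
2 1 9437/10000
DF(1y) = 9437/10000 ≈ 0.943700

step 1 [0.5y] swap r/2=267/9733: DF=(1 − 267/9733·(0))/(1+267/9733) = 9733/10000 ≈ 0.973300
step 2 [1y] swap r/2=563/19170: DF=(1 − 563/19170·(0.973300))/(1+563/19170) = 9437/10000 ≈ 0.943700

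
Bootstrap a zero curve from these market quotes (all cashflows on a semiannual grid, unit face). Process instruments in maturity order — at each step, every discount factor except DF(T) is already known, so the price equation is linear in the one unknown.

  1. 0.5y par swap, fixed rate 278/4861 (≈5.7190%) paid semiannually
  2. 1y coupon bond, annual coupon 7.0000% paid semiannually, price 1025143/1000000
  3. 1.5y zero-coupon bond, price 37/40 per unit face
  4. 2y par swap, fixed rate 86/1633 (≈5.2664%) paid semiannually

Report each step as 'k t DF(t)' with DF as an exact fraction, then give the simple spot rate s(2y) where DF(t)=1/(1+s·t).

step 1 [0.5y] swap r/2=139/4861: DF=(1 − 139/4861·(0))/(1+139/4861) = 4861/5000 ≈ 0.972200
step 2 [1y] bond c/2=7/200: DF=(1025143/1000000 − 7/200·(0.972200))/(1+7/200) = 1197/1250 ≈ 0.957600
step 3 [1.5y] zero: DF = P = 37/40 ≈ 0.925000
step 4 [2y] swap r/2=43/1633: DF=(1 − 43/1633·(0.972200+0.957600+0.925000))/(1+43/1633) = 9011/10000 ≈ 0.901100

1 1/2 4861/5000
2 1 1197/1250
3 3/2 37/40
4 2 9011/10000
s(2y) = (1/(9011/10000) − 1)/(2) = 989/18022 ≈ 5.4877%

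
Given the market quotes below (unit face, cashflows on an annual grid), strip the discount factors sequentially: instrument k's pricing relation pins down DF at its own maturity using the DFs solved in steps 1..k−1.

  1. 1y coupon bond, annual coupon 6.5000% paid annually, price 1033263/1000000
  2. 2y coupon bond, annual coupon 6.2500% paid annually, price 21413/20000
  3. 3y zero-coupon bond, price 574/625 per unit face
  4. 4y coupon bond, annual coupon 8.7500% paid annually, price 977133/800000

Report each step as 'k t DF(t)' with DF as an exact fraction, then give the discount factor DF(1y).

1 1 4851/5000
2 2 4753/5000
3 3 574/625
4 4 8947/10000
DF(1y) = 4851/5000 ≈ 0.970200

step 1 [1y] bond c/1=13/200: DF=(1033263/1000000 − 13/200·(0))/(1+13/200) = 4851/5000 ≈ 0.970200
step 2 [2y] bond c/1=1/16: DF=(21413/20000 − 1/16·(0.970200))/(1+1/16) = 4753/5000 ≈ 0.950600
step 3 [3y] zero: DF = P = 574/625 ≈ 0.918400
step 4 [4y] bond c/1=7/80: DF=(977133/800000 − 7/80·(0.970200+0.950600+0.918400))/(1+7/80) = 8947/10000 ≈ 0.894700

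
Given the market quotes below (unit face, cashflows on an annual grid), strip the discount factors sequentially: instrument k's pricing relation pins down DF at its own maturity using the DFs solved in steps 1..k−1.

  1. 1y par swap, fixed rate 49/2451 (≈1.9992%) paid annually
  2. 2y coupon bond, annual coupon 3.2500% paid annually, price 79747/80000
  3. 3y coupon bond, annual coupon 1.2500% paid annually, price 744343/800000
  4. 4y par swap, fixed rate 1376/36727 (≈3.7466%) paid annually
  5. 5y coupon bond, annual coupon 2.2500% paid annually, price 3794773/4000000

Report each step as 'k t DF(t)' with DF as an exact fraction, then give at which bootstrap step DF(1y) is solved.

1 1 2451/2500
2 2 4673/5000
3 3 8953/10000
4 4 539/625
5 5 847/1000
DF(1y) is solved at step 1

step 1 [1y] swap r/1=49/2451: DF=(1 − 49/2451·(0))/(1+49/2451) = 2451/2500 ≈ 0.980400
step 2 [2y] bond c/1=13/400: DF=(79747/80000 − 13/400·(0.980400))/(1+13/400) = 4673/5000 ≈ 0.934600
step 3 [3y] bond c/1=1/80: DF=(744343/800000 − 1/80·(0.980400+0.934600))/(1+1/80) = 8953/10000 ≈ 0.895300
step 4 [4y] swap r/1=1376/36727: DF=(1 − 1376/36727·(0.980400+0.934600+0.895300))/(1+1376/36727) = 539/625 ≈ 0.862400
step 5 [5y] bond c/1=9/400: DF=(3794773/4000000 − 9/400·(0.980400+0.934600+0.895300+0.862400))/(1+9/400) = 847/1000 ≈ 0.847000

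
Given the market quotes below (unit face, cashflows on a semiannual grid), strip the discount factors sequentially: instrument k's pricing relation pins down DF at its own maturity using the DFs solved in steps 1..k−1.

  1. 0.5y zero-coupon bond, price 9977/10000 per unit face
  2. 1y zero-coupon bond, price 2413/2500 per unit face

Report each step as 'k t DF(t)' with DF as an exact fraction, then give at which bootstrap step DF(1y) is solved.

1 1/2 9977/10000
2 1 2413/2500
DF(1y) is solved at step 2

step 1 [0.5y] zero: DF = P = 9977/10000 ≈ 0.997700
step 2 [1y] zero: DF = P = 2413/2500 ≈ 0.965200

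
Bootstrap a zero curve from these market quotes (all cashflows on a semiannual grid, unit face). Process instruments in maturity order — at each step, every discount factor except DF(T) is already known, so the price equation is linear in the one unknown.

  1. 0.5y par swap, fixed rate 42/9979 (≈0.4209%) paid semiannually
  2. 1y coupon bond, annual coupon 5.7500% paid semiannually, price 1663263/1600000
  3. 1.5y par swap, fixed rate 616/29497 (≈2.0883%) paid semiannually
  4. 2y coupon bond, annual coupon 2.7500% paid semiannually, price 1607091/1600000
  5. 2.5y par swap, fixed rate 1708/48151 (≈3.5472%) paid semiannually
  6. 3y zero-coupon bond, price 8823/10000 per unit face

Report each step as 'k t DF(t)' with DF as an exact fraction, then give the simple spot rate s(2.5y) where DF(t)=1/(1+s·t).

step 1 [0.5y] swap r/2=21/9979: DF=(1 − 21/9979·(0))/(1+21/9979) = 9979/10000 ≈ 0.997900
step 2 [1y] bond c/2=23/800: DF=(1663263/1600000 − 23/800·(0.997900))/(1+23/800) = 4913/5000 ≈ 0.982600
step 3 [1.5y] swap r/2=308/29497: DF=(1 − 308/29497·(0.997900+0.982600))/(1+308/29497) = 2423/2500 ≈ 0.969200
step 4 [2y] bond c/2=11/800: DF=(1607091/1600000 − 11/800·(0.997900+0.982600+0.969200))/(1+11/800) = 2377/2500 ≈ 0.950800
step 5 [2.5y] swap r/2=854/48151: DF=(1 − 854/48151·(0.997900+0.982600+0.969200+0.950800))/(1+854/48151) = 4573/5000 ≈ 0.914600
step 6 [3y] zero: DF = P = 8823/10000 ≈ 0.882300

1 1/2 9979/10000
2 1 4913/5000
3 3/2 2423/2500
4 2 2377/2500
5 5/2 4573/5000
6 3 8823/10000
s(2.5y) = (1/(4573/5000) − 1)/(5/2) = 854/22865 ≈ 3.7350%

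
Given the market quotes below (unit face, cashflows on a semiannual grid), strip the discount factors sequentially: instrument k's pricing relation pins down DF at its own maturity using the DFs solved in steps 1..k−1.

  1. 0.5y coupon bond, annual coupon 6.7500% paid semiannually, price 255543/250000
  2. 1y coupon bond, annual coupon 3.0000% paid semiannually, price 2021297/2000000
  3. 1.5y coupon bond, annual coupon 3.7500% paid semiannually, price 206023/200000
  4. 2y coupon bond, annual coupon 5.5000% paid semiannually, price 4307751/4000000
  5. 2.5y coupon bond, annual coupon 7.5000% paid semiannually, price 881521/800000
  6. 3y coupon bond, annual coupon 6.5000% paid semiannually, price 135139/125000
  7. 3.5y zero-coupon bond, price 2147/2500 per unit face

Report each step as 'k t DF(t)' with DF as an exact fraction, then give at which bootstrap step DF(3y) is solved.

1 1/2 618/625
2 1 9811/10000
3 3/2 9749/10000
4 2 9693/10000
5 5/2 4603/5000
6 3 8949/10000
7 7/2 2147/2500
DF(3y) is solved at step 6

step 1 [0.5y] bond c/2=27/800: DF=(255543/250000 − 27/800·(0))/(1+27/800) = 618/625 ≈ 0.988800
step 2 [1y] bond c/2=3/200: DF=(2021297/2000000 − 3/200·(0.988800))/(1+3/200) = 9811/10000 ≈ 0.981100
step 3 [1.5y] bond c/2=3/160: DF=(206023/200000 − 3/160·(0.988800+0.981100))/(1+3/160) = 9749/10000 ≈ 0.974900
step 4 [2y] bond c/2=11/400: DF=(4307751/4000000 − 11/400·(0.988800+0.981100+0.974900))/(1+11/400) = 9693/10000 ≈ 0.969300
step 5 [2.5y] bond c/2=3/80: DF=(881521/800000 − 3/80·(0.988800+0.981100+0.974900+0.969300))/(1+3/80) = 4603/5000 ≈ 0.920600
step 6 [3y] bond c/2=13/400: DF=(135139/125000 − 13/400·(0.988800+0.981100+0.974900+0.969300+0.920600))/(1+13/400) = 8949/10000 ≈ 0.894900
step 7 [3.5y] zero: DF = P = 2147/2500 ≈ 0.858800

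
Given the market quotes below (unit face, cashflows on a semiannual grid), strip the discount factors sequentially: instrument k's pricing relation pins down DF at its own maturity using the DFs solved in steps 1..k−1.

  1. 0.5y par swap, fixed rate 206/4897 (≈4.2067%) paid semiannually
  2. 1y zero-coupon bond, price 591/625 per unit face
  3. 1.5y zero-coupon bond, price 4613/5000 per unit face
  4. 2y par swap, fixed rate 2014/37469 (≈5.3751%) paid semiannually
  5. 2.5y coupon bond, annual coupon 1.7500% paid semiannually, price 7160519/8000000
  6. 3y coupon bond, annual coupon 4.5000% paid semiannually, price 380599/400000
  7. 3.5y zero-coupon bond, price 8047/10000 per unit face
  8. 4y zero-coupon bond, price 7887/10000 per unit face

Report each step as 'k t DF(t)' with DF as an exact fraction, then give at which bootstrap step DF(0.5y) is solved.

1 1/2 4897/5000
2 1 591/625
3 3/2 4613/5000
4 2 8993/10000
5 5/2 2137/2500
6 3 8293/10000
7 7/2 8047/10000
8 4 7887/10000
DF(0.5y) is solved at step 1

step 1 [0.5y] swap r/2=103/4897: DF=(1 − 103/4897·(0))/(1+103/4897) = 4897/5000 ≈ 0.979400
step 2 [1y] zero: DF = P = 591/625 ≈ 0.945600
step 3 [1.5y] zero: DF = P = 4613/5000 ≈ 0.922600
step 4 [2y] swap r/2=1007/37469: DF=(1 − 1007/37469·(0.979400+0.945600+0.922600))/(1+1007/37469) = 8993/10000 ≈ 0.899300
step 5 [2.5y] bond c/2=7/800: DF=(7160519/8000000 − 7/800·(0.979400+0.945600+0.922600+0.899300))/(1+7/800) = 2137/2500 ≈ 0.854800
step 6 [3y] bond c/2=9/400: DF=(380599/400000 − 9/400·(0.979400+0.945600+0.922600+0.899300+0.854800))/(1+9/400) = 8293/10000 ≈ 0.829300
step 7 [3.5y] zero: DF = P = 8047/10000 ≈ 0.804700
step 8 [4y] zero: DF = P = 7887/10000 ≈ 0.788700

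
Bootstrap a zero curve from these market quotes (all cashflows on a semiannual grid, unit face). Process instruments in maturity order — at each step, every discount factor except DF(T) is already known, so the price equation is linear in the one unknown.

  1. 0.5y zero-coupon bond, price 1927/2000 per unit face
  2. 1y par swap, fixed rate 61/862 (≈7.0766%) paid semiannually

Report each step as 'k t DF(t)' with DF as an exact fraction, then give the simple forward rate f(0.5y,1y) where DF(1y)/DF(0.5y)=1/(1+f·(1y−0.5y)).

1 1/2 1927/2000
2 1 9329/10000
f(0.5y,1y) = ((1927/2000)/(9329/10000) − 1)/(1/2) = 612/9329 ≈ 6.5602%

step 1 [0.5y] zero: DF = P = 1927/2000 ≈ 0.963500
step 2 [1y] swap r/2=61/1724: DF=(1 − 61/1724·(0.963500))/(1+61/1724) = 9329/10000 ≈ 0.932900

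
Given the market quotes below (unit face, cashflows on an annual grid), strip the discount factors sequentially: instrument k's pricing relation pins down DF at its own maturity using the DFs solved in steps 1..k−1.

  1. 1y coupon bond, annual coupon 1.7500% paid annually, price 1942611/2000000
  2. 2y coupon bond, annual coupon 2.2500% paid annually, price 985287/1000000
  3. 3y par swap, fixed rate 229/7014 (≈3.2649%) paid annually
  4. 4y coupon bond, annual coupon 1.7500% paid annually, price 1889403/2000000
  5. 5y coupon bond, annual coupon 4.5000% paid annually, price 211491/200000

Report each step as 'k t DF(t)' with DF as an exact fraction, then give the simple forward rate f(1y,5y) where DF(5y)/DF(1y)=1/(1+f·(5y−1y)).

1 1 4773/5000
2 2 4713/5000
3 3 2271/2500
4 4 4401/5000
5 5 2133/2500
f(1y,5y) = ((4773/5000)/(2133/2500) − 1)/(4) = 169/5688 ≈ 2.9712%

step 1 [1y] bond c/1=7/400: DF=(1942611/2000000 − 7/400·(0))/(1+7/400) = 4773/5000 ≈ 0.954600
step 2 [2y] bond c/1=9/400: DF=(985287/1000000 − 9/400·(0.954600))/(1+9/400) = 4713/5000 ≈ 0.942600
step 3 [3y] swap r/1=229/7014: DF=(1 − 229/7014·(0.954600+0.942600))/(1+229/7014) = 2271/2500 ≈ 0.908400
step 4 [4y] bond c/1=7/400: DF=(1889403/2000000 − 7/400·(0.954600+0.942600+0.908400))/(1+7/400) = 4401/5000 ≈ 0.880200
step 5 [5y] bond c/1=9/200: DF=(211491/200000 − 9/200·(0.954600+0.942600+0.908400+0.880200))/(1+9/200) = 2133/2500 ≈ 0.853200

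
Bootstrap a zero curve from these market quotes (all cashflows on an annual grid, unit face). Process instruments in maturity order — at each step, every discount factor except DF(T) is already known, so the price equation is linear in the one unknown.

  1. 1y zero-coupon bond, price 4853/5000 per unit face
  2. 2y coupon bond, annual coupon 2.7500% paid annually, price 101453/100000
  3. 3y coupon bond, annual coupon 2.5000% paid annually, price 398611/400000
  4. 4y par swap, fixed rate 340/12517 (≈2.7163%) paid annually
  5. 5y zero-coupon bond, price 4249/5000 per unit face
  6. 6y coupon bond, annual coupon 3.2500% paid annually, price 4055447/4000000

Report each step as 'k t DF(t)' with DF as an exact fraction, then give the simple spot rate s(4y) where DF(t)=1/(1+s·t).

1 1 4853/5000
2 2 4807/5000
3 3 9251/10000
4 4 449/500
5 5 4249/5000
6 6 837/1000
s(4y) = (1/(449/500) − 1)/(4) = 51/1796 ≈ 2.8396%

step 1 [1y] zero: DF = P = 4853/5000 ≈ 0.970600
step 2 [2y] bond c/1=11/400: DF=(101453/100000 − 11/400·(0.970600))/(1+11/400) = 4807/5000 ≈ 0.961400
step 3 [3y] bond c/1=1/40: DF=(398611/400000 − 1/40·(0.970600+0.961400))/(1+1/40) = 9251/10000 ≈ 0.925100
step 4 [4y] swap r/1=340/12517: DF=(1 − 340/12517·(0.970600+0.961400+0.925100))/(1+340/12517) = 449/500 ≈ 0.898000
step 5 [5y] zero: DF = P = 4249/5000 ≈ 0.849800
step 6 [6y] bond c/1=13/400: DF=(4055447/4000000 − 13/400·(0.970600+0.961400+0.925100+0.898000+0.849800))/(1+13/400) = 837/1000 ≈ 0.837000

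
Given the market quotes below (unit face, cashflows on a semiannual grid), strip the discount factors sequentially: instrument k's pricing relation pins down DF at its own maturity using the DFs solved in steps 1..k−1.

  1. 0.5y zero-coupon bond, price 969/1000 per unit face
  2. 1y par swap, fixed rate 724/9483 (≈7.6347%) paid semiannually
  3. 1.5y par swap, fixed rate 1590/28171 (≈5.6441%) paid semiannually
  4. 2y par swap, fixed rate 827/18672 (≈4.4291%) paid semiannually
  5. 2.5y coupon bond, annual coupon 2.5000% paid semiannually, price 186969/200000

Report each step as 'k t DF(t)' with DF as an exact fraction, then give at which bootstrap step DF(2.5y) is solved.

step 1 [0.5y] zero: DF = P = 969/1000 ≈ 0.969000
step 2 [1y] swap r/2=362/9483: DF=(1 − 362/9483·(0.969000))/(1+362/9483) = 2319/2500 ≈ 0.927600
step 3 [1.5y] swap r/2=795/28171: DF=(1 − 795/28171·(0.969000+0.927600))/(1+795/28171) = 1841/2000 ≈ 0.920500
step 4 [2y] swap r/2=827/37344: DF=(1 − 827/37344·(0.969000+0.927600+0.920500))/(1+827/37344) = 9173/10000 ≈ 0.917300
step 5 [2.5y] bond c/2=1/80: DF=(186969/200000 − 1/80·(0.969000+0.927600+0.920500+0.917300))/(1+1/80) = 2193/2500 ≈ 0.877200

1 1/2 969/1000
2 1 2319/2500
3 3/2 1841/2000
4 2 9173/10000
5 5/2 2193/2500
DF(2.5y) is solved at step 5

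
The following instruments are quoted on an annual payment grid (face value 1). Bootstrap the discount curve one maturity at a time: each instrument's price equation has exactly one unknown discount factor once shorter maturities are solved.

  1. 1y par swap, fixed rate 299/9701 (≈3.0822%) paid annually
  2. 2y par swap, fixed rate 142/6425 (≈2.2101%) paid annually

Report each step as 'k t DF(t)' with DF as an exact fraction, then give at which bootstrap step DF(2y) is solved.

step 1 [1y] swap r/1=299/9701: DF=(1 − 299/9701·(0))/(1+299/9701) = 9701/10000 ≈ 0.970100
step 2 [2y] swap r/1=142/6425: DF=(1 − 142/6425·(0.970100))/(1+142/6425) = 4787/5000 ≈ 0.957400

1 1 9701/10000
2 2 4787/5000
DF(2y) is solved at step 2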